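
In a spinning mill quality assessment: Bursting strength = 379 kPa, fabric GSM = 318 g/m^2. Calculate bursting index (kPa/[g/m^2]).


Formula: Bursting Index = Bursting Strength / Fabric GSM
BI = 379 kPa / 318 g/m^2
BI = 1.192 kPa/(g/m^2)

1.192 kPa/(g/m^2)


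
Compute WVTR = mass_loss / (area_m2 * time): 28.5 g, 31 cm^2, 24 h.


Formula: WVTR = mass_loss / (area * time)
Step 1: Convert area: 31 cm^2 = 0.0031 m^2
Step 2: WVTR = 28.5 g / (0.0031 m^2 * 24 h)
Step 3: WVTR = 28.5 / 0.0744 = 383.1 g/m^2/h

383.1 g/m^2/h


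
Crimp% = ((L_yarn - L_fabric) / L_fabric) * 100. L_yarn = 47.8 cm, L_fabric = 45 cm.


Formula: Crimp% = ((L_yarn - L_fabric) / L_fabric) * 100
Step 1: Extension = 47.8 - 45 = 2.8 cm
Step 2: Crimp% = (2.8 / 45) * 100
Step 3: Crimp% = 0.062222 * 100 = 6.2222% ≈ 6.2%

6.2%


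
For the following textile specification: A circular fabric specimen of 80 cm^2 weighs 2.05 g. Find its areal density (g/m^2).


Formula: GSM = mass_g / area_m2
Step 1: Convert area: 80 cm^2 = 80 / 10000 = 0.008 m^2
Step 2: GSM = 2.05 g / 0.008 m^2 = 256.3 g/m^2

256.3 g/m^2


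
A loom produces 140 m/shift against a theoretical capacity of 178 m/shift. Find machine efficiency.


Formula: Efficiency% = (Actual output / Theoretical output) * 100
Efficiency% = (140 / 178) * 100
Efficiency% = 0.786517 * 100 = 78.6517% ≈ 78.7%

78.7%


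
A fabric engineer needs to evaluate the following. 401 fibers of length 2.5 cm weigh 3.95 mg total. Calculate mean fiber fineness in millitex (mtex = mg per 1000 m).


Formula: fineness (mtex) = mass (mg) / total length (km) = (mass_mg / total_length_m) * 1000
Step 1: Convert fiber length: 2.5 cm = 0.025 m
Step 2: Total fiber length = 401 * 0.025 = 10.025 m
Step 3: Linear density = 3.95 mg / 10.025 m = 0.3940 mg/m
Step 4: fineness = 0.3940 * 1000 = 394.0 mtex

394.0 mtex


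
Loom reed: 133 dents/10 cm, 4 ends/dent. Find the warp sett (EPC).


Formula: EPC = (dents per 10 cm * ends per dent) / 10
Step 1: Total ends per 10 cm = 133 * 4 = 532
Step 2: EPC = 532 / 10 = 53.2 ends/cm

53.2 ends/cm


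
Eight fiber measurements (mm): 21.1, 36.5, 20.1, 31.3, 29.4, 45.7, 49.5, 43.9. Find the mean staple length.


Formula: Mean = sum of lengths / count
Sum = 21.1 + 36.5 + 20.1 + 31.3 + 29.4 + 45.7 + 49.5 + 43.9
Sum = 277.5 mm
Mean = 277.5 / 8 = 34.69 mm

34.69 mm


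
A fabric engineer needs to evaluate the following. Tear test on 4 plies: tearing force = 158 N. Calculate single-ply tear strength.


Formula: Per-ply strength = Total force / Number of plies
Per-ply = 158 N / 4
Per-ply = 39.5 N

39.5 N


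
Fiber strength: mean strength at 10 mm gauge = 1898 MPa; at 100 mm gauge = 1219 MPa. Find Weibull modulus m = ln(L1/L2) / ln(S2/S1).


Formula: m = ln(L1/L2) / ln(S2/S1)
Step 1: ln(L1/L2) = ln(10/100) = -2.30259
Step 2: S2/S1 = 1219/1898 = 0.64226
Step 3: ln(S2/S1) = ln(0.64226) = -0.44276
Step 4: m = -2.30259 / -0.44276 = 5.20

5.20 (Weibull m)


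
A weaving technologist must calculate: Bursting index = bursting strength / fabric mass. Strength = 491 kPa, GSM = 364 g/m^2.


Formula: Bursting Index = Bursting Strength / Fabric GSM
BI = 491 kPa / 364 g/m^2
BI = 1.349 kPa/(g/m^2)

1.349 kPa/(g/m^2)


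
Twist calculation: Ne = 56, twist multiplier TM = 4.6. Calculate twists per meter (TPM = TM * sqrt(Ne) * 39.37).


Formula: TPM = TM * sqrt(Ne) * 39.37
Step 1: sqrt(Ne) = sqrt(56) = 7.4833
Step 2: TM * sqrt(Ne) = 4.6 * 7.4833 = 34.4232
Step 3: TPM = 34.4232 * 39.37 = 1355 twists/m

1355 twists/m


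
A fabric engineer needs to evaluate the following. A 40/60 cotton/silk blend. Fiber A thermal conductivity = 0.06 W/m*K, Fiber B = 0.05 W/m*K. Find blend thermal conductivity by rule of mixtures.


Formula: Blend property = (fraction_A * property_A) + (fraction_B * property_B)
Step 1: Contribution A = 40/100 * 0.06 W/m*K = 0.024 W/m*K
Step 2: Contribution B = 60/100 * 0.05 W/m*K = 0.03 W/m*K
Step 3: Blend thermal conductivity = 0.024 + 0.03 = 0.054 W/m*K

0.054 W/m*K


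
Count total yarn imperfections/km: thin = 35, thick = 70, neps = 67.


Formula: Total = thin places + thick places + neps
Total = 35 + 70 + 67
Total = 172 imperfections/km

172 imperfections/km


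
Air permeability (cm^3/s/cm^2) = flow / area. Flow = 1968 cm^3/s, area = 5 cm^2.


Formula: Air Permeability = Airflow / Test Area
AP = 1968 cm^3/s / 5 cm^2
AP = 393.6 cm^3/s/cm^2

393.6 cm^3/s/cm^2


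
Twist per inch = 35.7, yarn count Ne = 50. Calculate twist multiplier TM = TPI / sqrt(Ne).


Formula: TM = TPI / sqrt(Ne)
Step 1: sqrt(Ne) = sqrt(50) = 7.0711
Step 2: TM = 35.7 / 7.0711 = 5.05

5.05 TM


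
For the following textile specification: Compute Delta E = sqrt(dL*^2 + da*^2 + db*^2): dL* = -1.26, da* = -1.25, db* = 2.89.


Formula: Delta E = sqrt(dL*^2 + da*^2 + db*^2)
Step 1: dL*^2 = (-1.26)^2 = 1.5876
Step 2: da*^2 = (-1.25)^2 = 1.5625
Step 3: db*^2 = 2.89^2 = 8.3521
Step 4: Sum = 1.5876 + 1.5625 + 8.3521 = 11.5022
Step 5: Delta E = sqrt(11.5022) = 3.39

3.39 Delta E


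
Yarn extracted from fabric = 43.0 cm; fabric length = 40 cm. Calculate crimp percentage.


Formula: Crimp% = ((L_yarn - L_fabric) / L_fabric) * 100
Step 1: Extension = 43.0 - 40 = 3.0 cm
Step 2: Crimp% = (3.0 / 40) * 100
Step 3: Crimp% = 0.075 * 100 = 7.5%

7.5%


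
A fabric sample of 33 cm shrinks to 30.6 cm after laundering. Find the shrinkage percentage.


Formula: Shrinkage% = ((L_before - L_after) / L_before) * 100
Step 1: Shrinkage = 33 - 30.6 = 2.4 cm
Step 2: Shrinkage% = (2.4 / 33) * 100
Step 3: Shrinkage% = 0.072727 * 100 = 7.2727% ≈ 7.3%

7.3%


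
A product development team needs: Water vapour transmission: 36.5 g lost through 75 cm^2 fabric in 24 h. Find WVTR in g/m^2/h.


Formula: WVTR = mass_loss / (area * time)
Step 1: Convert area: 75 cm^2 = 0.0075 m^2
Step 2: WVTR = 36.5 g / (0.0075 m^2 * 24 h)
Step 3: WVTR = 36.5 / 0.18 = 202.8 g/m^2/h

202.8 g/m^2/h


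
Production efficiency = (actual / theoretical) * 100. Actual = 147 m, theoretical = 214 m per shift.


Formula: Efficiency% = (Actual output / Theoretical output) * 100
Efficiency% = (147 / 214) * 100
Efficiency% = 0.686916 * 100 = 68.6916% ≈ 68.7%

68.7%


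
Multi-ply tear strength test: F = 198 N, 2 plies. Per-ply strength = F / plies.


Formula: Per-ply strength = Total force / Number of plies
Per-ply = 198 N / 2
Per-ply = 99 N

99 N


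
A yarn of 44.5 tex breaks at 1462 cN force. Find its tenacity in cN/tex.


Formula: Tenacity = Breaking force / Linear density
Tenacity = 1462 cN / 44.5 tex
Tenacity = 32.85 cN/tex

32.85 cN/tex


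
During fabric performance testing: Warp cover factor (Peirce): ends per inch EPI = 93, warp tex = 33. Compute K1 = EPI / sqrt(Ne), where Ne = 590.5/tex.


Formula: K1 = EPI / sqrt(Ne), with Ne = 590.5 / tex_warp
Step 1: Ne = 590.5 / 33 = 17.894
Step 2: sqrt(Ne) = sqrt(17.894) = 4.2301
Step 3: K1 = 93 / 4.2301 = 22.0

22.0


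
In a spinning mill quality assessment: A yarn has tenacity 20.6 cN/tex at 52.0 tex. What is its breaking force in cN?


Formula: Breaking force = Tenacity * Linear density
F = 20.6 cN/tex * 52.0 tex
F = 1071.20 cN

1071.20 cN


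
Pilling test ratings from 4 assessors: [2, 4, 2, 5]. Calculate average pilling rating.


Formula: Mean = sum / count
Sum = 2 + 4 + 2 + 5 = 13
Mean = 13 / 4 = 3.3

3.3


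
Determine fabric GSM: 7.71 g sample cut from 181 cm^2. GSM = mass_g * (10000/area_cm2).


Formula: GSM = mass_g / area_m2
Step 1: Convert area: 181 cm^2 = 181 / 10000 = 0.0181 m^2
Step 2: GSM = 7.71 g / 0.0181 m^2 = 426.0 g/m^2

426.0 g/m^2


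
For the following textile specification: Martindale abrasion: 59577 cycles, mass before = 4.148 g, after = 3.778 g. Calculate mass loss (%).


Formula: Mass loss% = ((m_before - m_after) / m_before) * 100
Step 1: Mass loss = 4.148 - 3.778 = 0.37 g
Step 2: Ratio = 0.37 / 4.148 = 0.0891996
Step 3: Mass loss% = 0.0891996 * 100 = 8.91996% ≈ 8.92%

8.92%


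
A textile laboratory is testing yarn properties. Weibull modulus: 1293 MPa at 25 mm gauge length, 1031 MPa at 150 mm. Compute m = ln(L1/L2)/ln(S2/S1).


Formula: m = ln(L1/L2) / ln(S2/S1)
Step 1: ln(L1/L2) = ln(25/150) = -1.79176
Step 2: S2/S1 = 1031/1293 = 0.79737
Step 3: ln(S2/S1) = ln(0.79737) = -0.22644
Step 4: m = -1.79176 / -0.22644 = 7.91

7.91 (Weibull m)


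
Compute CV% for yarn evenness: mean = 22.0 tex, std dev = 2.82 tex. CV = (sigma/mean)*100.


Formula: CV% = (standard deviation / mean) * 100
Step 1: Ratio = 2.82 / 22.0 = 0.128182
Step 2: CV% = 0.128182 * 100 = 12.8182% ≈ 12.8%

12.8%


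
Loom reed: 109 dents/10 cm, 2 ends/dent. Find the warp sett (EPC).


Formula: EPC = (dents per 10 cm * ends per dent) / 10
Step 1: Total ends per 10 cm = 109 * 2 = 218
Step 2: EPC = 218 / 10 = 21.8 ends/cm

21.8 ends/cm


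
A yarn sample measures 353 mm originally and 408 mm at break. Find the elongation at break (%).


Formula: Elongation (%) = ((L_break - L0) / L0) * 100
Step 1: Extension = 408 - 353 = 55 mm
Step 2: Elongation = (55 / 353) * 100
Step 3: Elongation = 0.155807 * 100 = 15.5807% ≈ 15.6%

15.6%


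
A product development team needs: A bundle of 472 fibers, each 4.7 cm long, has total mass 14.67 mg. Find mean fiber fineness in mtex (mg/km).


Formula: fineness (mtex) = mass (mg) / total length (km) = (mass_mg / total_length_m) * 1000
Step 1: Convert fiber length: 4.7 cm = 0.047 m
Step 2: Total fiber length = 472 * 0.047 = 22.184 m
Step 3: Linear density = 14.67 mg / 22.184 m = 0.6613 mg/m
Step 4: fineness = 0.6613 * 1000 = 661.3 mtex

661.3 mtex


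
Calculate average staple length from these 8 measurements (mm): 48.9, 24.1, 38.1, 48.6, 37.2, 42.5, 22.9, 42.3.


Formula: Mean = sum of lengths / count
Sum = 48.9 + 24.1 + 38.1 + 48.6 + 37.2 + 42.5 + 22.9 + 42.3
Sum = 304.6 mm
Mean = 304.6 / 8 = 38.08 mm

38.08 mm


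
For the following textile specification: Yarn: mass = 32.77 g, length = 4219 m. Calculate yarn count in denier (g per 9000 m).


Formula: den = (mass_g / length_m) * 9000
Substituting: den = (32.77 / 4219) * 9000
Intermediate: 32.77 / 4219 = 0.00776724 g/m
den = 0.00776724 * 9000 = 69.9 denier

69.9 denier


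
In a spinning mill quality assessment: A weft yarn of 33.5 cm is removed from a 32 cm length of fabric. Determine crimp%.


Formula: Crimp% = ((L_yarn - L_fabric) / L_fabric) * 100
Step 1: Extension = 33.5 - 32 = 1.5 cm
Step 2: Crimp% = (1.5 / 32) * 100
Step 3: Crimp% = 0.046875 * 100 = 4.6875% ≈ 4.7%

4.7%


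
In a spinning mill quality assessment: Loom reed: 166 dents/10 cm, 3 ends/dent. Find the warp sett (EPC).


Formula: EPC = (dents per 10 cm * ends per dent) / 10
Step 1: Total ends per 10 cm = 166 * 3 = 498
Step 2: EPC = 498 / 10 = 49.8 ends/cm

49.8 ends/cm


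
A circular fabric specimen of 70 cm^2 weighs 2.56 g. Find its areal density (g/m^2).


Formula: GSM = mass_g / area_m2
Step 1: Convert area: 70 cm^2 = 70 / 10000 = 0.007 m^2
Step 2: GSM = 2.56 g / 0.007 m^2 = 365.7 g/m^2

365.7 g/m^2


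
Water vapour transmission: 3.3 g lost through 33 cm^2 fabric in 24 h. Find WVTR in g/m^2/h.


Formula: WVTR = mass_loss / (area * time)
Step 1: Convert area: 33 cm^2 = 0.0033 m^2
Step 2: WVTR = 3.3 g / (0.0033 m^2 * 24 h)
Step 3: WVTR = 3.3 / 0.0792 = 41.7 g/m^2/h

41.7 g/m^2/h


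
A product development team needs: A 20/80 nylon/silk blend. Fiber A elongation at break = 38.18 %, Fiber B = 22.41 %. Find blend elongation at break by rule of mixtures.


Formula: Blend property = (fraction_A * property_A) + (fraction_B * property_B)
Step 1: Contribution A = 20/100 * 38.18 % = 7.636 %
Step 2: Contribution B = 80/100 * 22.41 % = 17.928 %
Step 3: Blend elongation at break = 7.636 + 17.928 = 25.564 %

25.564 %


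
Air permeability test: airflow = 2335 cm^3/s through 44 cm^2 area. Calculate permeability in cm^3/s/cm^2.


Formula: Air Permeability = Airflow / Test Area
AP = 2335 cm^3/s / 44 cm^2
AP = 53.1 cm^3/s/cm^2

53.1 cm^3/s/cm^2


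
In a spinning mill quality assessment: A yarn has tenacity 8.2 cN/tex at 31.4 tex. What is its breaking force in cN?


Formula: Breaking force = Tenacity * Linear density
F = 8.2 cN/tex * 31.4 tex
F = 257.48 cN

257.48 cN


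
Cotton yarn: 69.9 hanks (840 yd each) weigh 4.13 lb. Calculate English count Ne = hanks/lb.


Formula: Ne = hanks / mass_lb
Substituting: Ne = 69.9 / 4.13
Ne = 16.9

16.9 Ne


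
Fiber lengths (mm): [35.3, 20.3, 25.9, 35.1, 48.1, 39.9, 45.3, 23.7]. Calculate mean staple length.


Formula: Mean = sum of lengths / count
Sum = 35.3 + 20.3 + 25.9 + 35.1 + 48.1 + 39.9 + 45.3 + 23.7
Sum = 273.6 mm
Mean = 273.6 / 8 = 34.20 mm

34.20 mm


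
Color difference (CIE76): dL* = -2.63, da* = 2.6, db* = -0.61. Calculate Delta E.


Formula: Delta E = sqrt(dL*^2 + da*^2 + db*^2)
Step 1: dL*^2 = (-2.63)^2 = 6.9169
Step 2: da*^2 = 2.6^2 = 6.76
Step 3: db*^2 = (-0.61)^2 = 0.3721
Step 4: Sum = 6.9169 + 6.76 + 0.3721 = 14.049
Step 5: Delta E = sqrt(14.049) = 3.75

3.75 Delta E


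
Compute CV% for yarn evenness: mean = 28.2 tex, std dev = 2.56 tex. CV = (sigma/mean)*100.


Formula: CV% = (standard deviation / mean) * 100
Step 1: Ratio = 2.56 / 28.2 = 0.09078
Step 2: CV% = 0.09078 * 100 = 9.078% ≈ 9.1%

9.1%


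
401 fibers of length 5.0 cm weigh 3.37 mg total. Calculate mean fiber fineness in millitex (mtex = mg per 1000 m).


Formula: fineness (mtex) = mass (mg) / total length (km) = (mass_mg / total_length_m) * 1000
Step 1: Convert fiber length: 5.0 cm = 0.05 m
Step 2: Total fiber length = 401 * 0.05 = 20.05 m
Step 3: Linear density = 3.37 mg / 20.05 m = 0.1681 mg/m
Step 4: fineness = 0.1681 * 1000 = 168.1 mtex

168.1 mtex


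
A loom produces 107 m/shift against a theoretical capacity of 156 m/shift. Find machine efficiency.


Formula: Efficiency% = (Actual output / Theoretical output) * 100
Efficiency% = (107 / 156) * 100
Efficiency% = 0.685897 * 100 = 68.5897% ≈ 68.6%

68.6%


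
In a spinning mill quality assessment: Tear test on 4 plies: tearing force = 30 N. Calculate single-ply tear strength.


Formula: Per-ply strength = Total force / Number of plies
Per-ply = 30 N / 4
Per-ply = 7.5 N

7.5 N


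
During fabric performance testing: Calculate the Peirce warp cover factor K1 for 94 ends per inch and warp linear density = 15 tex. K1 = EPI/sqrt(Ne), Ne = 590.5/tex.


Formula: K1 = EPI / sqrt(Ne), with Ne = 590.5 / tex_warp
Step 1: Ne = 590.5 / 15 = 39.367
Step 2: sqrt(Ne) = sqrt(39.367) = 6.2743
Step 3: K1 = 94 / 6.2743 = 15.0

15.0


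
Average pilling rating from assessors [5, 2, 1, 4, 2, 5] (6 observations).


Formula: Mean = sum / count
Sum = 5 + 2 + 1 + 4 + 2 + 5 = 19
Mean = 19 / 6 = 3.2

3.2


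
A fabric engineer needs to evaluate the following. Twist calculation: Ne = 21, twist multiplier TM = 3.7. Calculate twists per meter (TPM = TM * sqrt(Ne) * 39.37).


Formula: TPM = TM * sqrt(Ne) * 39.37
Step 1: sqrt(Ne) = sqrt(21) = 4.5826
Step 2: TM * sqrt(Ne) = 3.7 * 4.5826 = 16.9556
Step 3: TPM = 16.9556 * 39.37 = 668 twists/m

668 twists/m


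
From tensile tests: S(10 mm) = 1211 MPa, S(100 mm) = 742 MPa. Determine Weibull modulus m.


Formula: m = ln(L1/L2) / ln(S2/S1)
Step 1: ln(L1/L2) = ln(10/100) = -2.30259
Step 2: S2/S1 = 742/1211 = 0.61272
Step 3: ln(S2/S1) = ln(0.61272) = -0.48985
Step 4: m = -2.30259 / -0.48985 = 4.70

4.70 (Weibull m)


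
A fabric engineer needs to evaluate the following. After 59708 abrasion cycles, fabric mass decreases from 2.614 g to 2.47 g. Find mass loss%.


Formula: Mass loss% = ((m_before - m_after) / m_before) * 100
Step 1: Mass loss = 2.614 - 2.47 = 0.144 g
Step 2: Ratio = 0.144 / 2.614 = 0.055088
Step 3: Mass loss% = 0.055088 * 100 = 5.5088% ≈ 5.51%

5.51%


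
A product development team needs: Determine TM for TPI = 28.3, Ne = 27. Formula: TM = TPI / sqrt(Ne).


Formula: TM = TPI / sqrt(Ne)
Step 1: sqrt(Ne) = sqrt(27) = 5.1962
Step 2: TM = 28.3 / 5.1962 = 5.45

5.45 TM


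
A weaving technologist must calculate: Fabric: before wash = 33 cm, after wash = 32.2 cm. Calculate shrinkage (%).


Formula: Shrinkage% = ((L_before - L_after) / L_before) * 100
Step 1: Shrinkage = 33 - 32.2 = 0.8 cm
Step 2: Shrinkage% = (0.8 / 33) * 100
Step 3: Shrinkage% = 0.024242 * 100 = 2.4242% ≈ 2.4%

2.4%


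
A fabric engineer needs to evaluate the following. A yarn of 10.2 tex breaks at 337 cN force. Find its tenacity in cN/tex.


Formula: Tenacity = Breaking force / Linear density
Tenacity = 337 cN / 10.2 tex
Tenacity = 33.04 cN/tex

33.04 cN/tex


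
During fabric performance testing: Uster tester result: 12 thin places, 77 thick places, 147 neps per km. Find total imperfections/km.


Formula: Total = thin places + thick places + neps
Total = 12 + 77 + 147
Total = 236 imperfections/km

236 imperfections/km


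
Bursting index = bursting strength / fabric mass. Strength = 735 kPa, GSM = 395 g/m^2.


Formula: Bursting Index = Bursting Strength / Fabric GSM
BI = 735 kPa / 395 g/m^2
BI = 1.861 kPa/(g/m^2)

1.861 kPa/(g/m^2)


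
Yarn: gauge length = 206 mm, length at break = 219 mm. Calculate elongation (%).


Formula: Elongation (%) = ((L_break - L0) / L0) * 100
Step 1: Extension = 219 - 206 = 13 mm
Step 2: Elongation = (13 / 206) * 100
Step 3: Elongation = 0.063107 * 100 = 6.3107% ≈ 6.3%

6.3%


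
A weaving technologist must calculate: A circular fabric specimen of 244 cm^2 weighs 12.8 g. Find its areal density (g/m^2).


Formula: GSM = mass_g / area_m2
Step 1: Convert area: 244 cm^2 = 244 / 10000 = 0.0244 m^2
Step 2: GSM = 12.8 g / 0.0244 m^2 = 524.6 g/m^2

524.6 g/m^2


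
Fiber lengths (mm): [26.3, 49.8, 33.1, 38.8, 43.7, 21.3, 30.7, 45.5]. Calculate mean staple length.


Formula: Mean = sum of lengths / count
Sum = 26.3 + 49.8 + 33.1 + 38.8 + 43.7 + 21.3 + 30.7 + 45.5
Sum = 289.2 mm
Mean = 289.2 / 8 = 36.15 mm

36.15 mm


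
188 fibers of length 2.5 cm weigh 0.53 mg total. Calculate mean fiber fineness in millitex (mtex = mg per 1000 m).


Formula: fineness (mtex) = mass (mg) / total length (km) = (mass_mg / total_length_m) * 1000
Step 1: Convert fiber length: 2.5 cm = 0.025 m
Step 2: Total fiber length = 188 * 0.025 = 4.7 m
Step 3: Linear density = 0.53 mg / 4.7 m = 0.1128 mg/m
Step 4: fineness = 0.1128 * 1000 = 112.8 mtex

112.8 mtex


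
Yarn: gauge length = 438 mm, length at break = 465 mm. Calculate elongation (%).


Formula: Elongation (%) = ((L_break - L0) / L0) * 100
Step 1: Extension = 465 - 438 = 27 mm
Step 2: Elongation = (27 / 438) * 100
Step 3: Elongation = 0.061644 * 100 = 6.1644% ≈ 6.2%

6.2%


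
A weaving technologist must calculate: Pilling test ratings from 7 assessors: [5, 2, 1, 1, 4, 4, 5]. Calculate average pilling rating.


Formula: Mean = sum / count
Sum = 5 + 2 + 1 + 1 + 4 + 4 + 5 = 22
Mean = 22 / 7 = 3.1

3.1


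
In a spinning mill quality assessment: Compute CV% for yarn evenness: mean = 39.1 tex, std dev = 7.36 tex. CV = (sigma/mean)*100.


Formula: CV% = (standard deviation / mean) * 100
Step 1: Ratio = 7.36 / 39.1 = 0.188235
Step 2: CV% = 0.188235 * 100 = 18.8235% ≈ 18.8%

18.8%


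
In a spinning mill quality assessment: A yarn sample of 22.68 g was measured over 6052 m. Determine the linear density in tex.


Formula: Tex = (mass_g / length_m) * 1000
Substituting: Tex = (22.68 / 6052) * 1000
Intermediate: 22.68 / 6052 = 0.00374752 g/m
Tex = 0.00374752 * 1000 = 3.75 tex

3.75 tex


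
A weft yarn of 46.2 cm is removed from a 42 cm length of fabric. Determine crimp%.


Formula: Crimp% = ((L_yarn - L_fabric) / L_fabric) * 100
Step 1: Extension = 46.2 - 42 = 4.2 cm
Step 2: Crimp% = (4.2 / 42) * 100
Step 3: Crimp% = 0.1 * 100 = 10.0%

10.0%


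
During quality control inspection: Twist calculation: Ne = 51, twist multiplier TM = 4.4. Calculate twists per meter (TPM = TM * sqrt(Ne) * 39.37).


Formula: TPM = TM * sqrt(Ne) * 39.37
Step 1: sqrt(Ne) = sqrt(51) = 7.1414
Step 2: TM * sqrt(Ne) = 4.4 * 7.1414 = 31.4222
Step 3: TPM = 31.4222 * 39.37 = 1237 twists/m

1237 twists/m


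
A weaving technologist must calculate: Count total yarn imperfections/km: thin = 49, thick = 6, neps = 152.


Formula: Total = thin places + thick places + neps
Total = 49 + 6 + 152
Total = 207 imperfections/km

207 imperfections/km


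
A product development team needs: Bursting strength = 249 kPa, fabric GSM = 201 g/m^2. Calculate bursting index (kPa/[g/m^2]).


Formula: Bursting Index = Bursting Strength / Fabric GSM
BI = 249 kPa / 201 g/m^2
BI = 1.239 kPa/(g/m^2)

1.239 kPa/(g/m^2)


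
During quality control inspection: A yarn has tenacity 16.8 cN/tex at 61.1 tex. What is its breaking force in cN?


Formula: Breaking force = Tenacity * Linear density
F = 16.8 cN/tex * 61.1 tex
F = 1026.48 cN

1026.48 cN


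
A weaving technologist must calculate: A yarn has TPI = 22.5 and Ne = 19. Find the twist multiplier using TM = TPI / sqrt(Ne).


Formula: TM = TPI / sqrt(Ne)
Step 1: sqrt(Ne) = sqrt(19) = 4.3589
Step 2: TM = 22.5 / 4.3589 = 5.16

5.16 TM


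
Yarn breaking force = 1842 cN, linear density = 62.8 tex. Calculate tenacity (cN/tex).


Formula: Tenacity = Breaking force / Linear density
Tenacity = 1842 cN / 62.8 tex
Tenacity = 29.33 cN/tex

29.33 cN/tex


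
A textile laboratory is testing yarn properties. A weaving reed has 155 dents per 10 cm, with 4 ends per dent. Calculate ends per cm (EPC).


Formula: EPC = (dents per 10 cm * ends per dent) / 10
Step 1: Total ends per 10 cm = 155 * 4 = 620
Step 2: EPC = 620 / 10 = 62.0 ends/cm

62.0 ends/cm


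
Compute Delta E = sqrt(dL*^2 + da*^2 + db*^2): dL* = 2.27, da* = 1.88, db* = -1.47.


Formula: Delta E = sqrt(dL*^2 + da*^2 + db*^2)
Step 1: dL*^2 = 2.27^2 = 5.1529
Step 2: da*^2 = 1.88^2 = 3.5344
Step 3: db*^2 = (-1.47)^2 = 2.1609
Step 4: Sum = 5.1529 + 3.5344 + 2.1609 = 10.8482
Step 5: Delta E = sqrt(10.8482) = 3.29

3.29 Delta E


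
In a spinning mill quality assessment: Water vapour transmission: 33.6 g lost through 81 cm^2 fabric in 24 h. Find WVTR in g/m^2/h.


Formula: WVTR = mass_loss / (area * time)
Step 1: Convert area: 81 cm^2 = 0.0081 m^2
Step 2: WVTR = 33.6 g / (0.0081 m^2 * 24 h)
Step 3: WVTR = 33.6 / 0.1944 = 172.8 g/m^2/h

172.8 g/m^2/h


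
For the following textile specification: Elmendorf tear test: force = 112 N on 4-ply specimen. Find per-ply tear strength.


Formula: Per-ply strength = Total force / Number of plies
Per-ply = 112 N / 4
Per-ply = 28 N

28 N


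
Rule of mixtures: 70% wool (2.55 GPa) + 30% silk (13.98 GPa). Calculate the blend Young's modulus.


Formula: Blend property = (fraction_A * property_A) + (fraction_B * property_B)
Step 1: Contribution A = 70/100 * 2.55 GPa = 1.785 GPa
Step 2: Contribution B = 30/100 * 13.98 GPa = 4.194 GPa
Step 3: Blend Young's modulus = 1.785 + 4.194 = 5.979 GPa

5.979 GPa


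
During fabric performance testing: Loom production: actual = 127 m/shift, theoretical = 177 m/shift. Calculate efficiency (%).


Formula: Efficiency% = (Actual output / Theoretical output) * 100
Efficiency% = (127 / 177) * 100
Efficiency% = 0.717514 * 100 = 71.7514% ≈ 71.8%

71.8%


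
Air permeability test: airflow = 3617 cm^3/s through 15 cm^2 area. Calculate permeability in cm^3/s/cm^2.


Formula: Air Permeability = Airflow / Test Area
AP = 3617 cm^3/s / 15 cm^2
AP = 241.1 cm^3/s/cm^2

241.1 cm^3/s/cm^2


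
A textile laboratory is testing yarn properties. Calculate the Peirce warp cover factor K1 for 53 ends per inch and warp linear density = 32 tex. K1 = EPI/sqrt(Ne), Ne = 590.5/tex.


Formula: K1 = EPI / sqrt(Ne), with Ne = 590.5 / tex_warp
Step 1: Ne = 590.5 / 32 = 18.453
Step 2: sqrt(Ne) = sqrt(18.453) = 4.2957
Step 3: K1 = 53 / 4.2957 = 12.3

12.3


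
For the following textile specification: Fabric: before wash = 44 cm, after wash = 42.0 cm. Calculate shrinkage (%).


Formula: Shrinkage% = ((L_before - L_after) / L_before) * 100
Step 1: Shrinkage = 44 - 42.0 = 2.0 cm
Step 2: Shrinkage% = (2.0 / 44) * 100
Step 3: Shrinkage% = 0.045455 * 100 = 4.5455% ≈ 4.5%

4.5%


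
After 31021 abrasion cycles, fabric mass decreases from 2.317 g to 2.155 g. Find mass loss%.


Formula: Mass loss% = ((m_before - m_after) / m_before) * 100
Step 1: Mass loss = 2.317 - 2.155 = 0.162 g
Step 2: Ratio = 0.162 / 2.317 = 0.069918
Step 3: Mass loss% = 0.069918 * 100 = 6.9918% ≈ 6.99%

6.99%


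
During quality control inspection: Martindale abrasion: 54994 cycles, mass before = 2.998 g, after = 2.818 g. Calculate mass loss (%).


Formula: Mass loss% = ((m_before - m_after) / m_before) * 100
Step 1: Mass loss = 2.998 - 2.818 = 0.18 g
Step 2: Ratio = 0.18 / 2.998 = 0.06004
Step 3: Mass loss% = 0.06004 * 100 = 6.004% ≈ 6.00%

6.00%


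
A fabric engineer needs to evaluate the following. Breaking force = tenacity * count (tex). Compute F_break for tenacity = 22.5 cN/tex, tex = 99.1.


Formula: Breaking force = Tenacity * Linear density
F = 22.5 cN/tex * 99.1 tex
F = 2229.75 cN

2229.75 cN


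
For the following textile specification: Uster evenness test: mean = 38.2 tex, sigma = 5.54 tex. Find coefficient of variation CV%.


Formula: CV% = (standard deviation / mean) * 100
Step 1: Ratio = 5.54 / 38.2 = 0.145026
Step 2: CV% = 0.145026 * 100 = 14.5026% ≈ 14.5%

14.5%


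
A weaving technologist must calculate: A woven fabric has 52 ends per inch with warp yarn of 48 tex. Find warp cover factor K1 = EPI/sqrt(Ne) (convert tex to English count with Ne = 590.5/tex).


Formula: K1 = EPI / sqrt(Ne), with Ne = 590.5 / tex_warp
Step 1: Ne = 590.5 / 48 = 12.302
Step 2: sqrt(Ne) = sqrt(12.302) = 3.5074
Step 3: K1 = 52 / 3.5074 = 14.8

14.8


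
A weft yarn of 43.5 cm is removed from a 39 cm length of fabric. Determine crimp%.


Formula: Crimp% = ((L_yarn - L_fabric) / L_fabric) * 100
Step 1: Extension = 43.5 - 39 = 4.5 cm
Step 2: Crimp% = (4.5 / 39) * 100
Step 3: Crimp% = 0.115385 * 100 = 11.5385% ≈ 11.5%

11.5%


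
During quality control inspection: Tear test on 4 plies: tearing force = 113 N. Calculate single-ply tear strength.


Formula: Per-ply strength = Total force / Number of plies
Per-ply = 113 N / 4
Per-ply = 28.25 N

28.25 N


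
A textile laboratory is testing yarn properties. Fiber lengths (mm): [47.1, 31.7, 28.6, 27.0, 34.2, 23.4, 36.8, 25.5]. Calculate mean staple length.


Formula: Mean = sum of lengths / count
Sum = 47.1 + 31.7 + 28.6 + 27.0 + 34.2 + 23.4 + 36.8 + 25.5
Sum = 254.3 mm
Mean = 254.3 / 8 = 31.79 mm

31.79 mm


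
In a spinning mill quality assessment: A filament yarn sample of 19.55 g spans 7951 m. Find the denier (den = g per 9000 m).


Formula: den = (mass_g / length_m) * 9000
Substituting: den = (19.55 / 7951) * 9000
Intermediate: 19.55 / 7951 = 0.00245881 g/m
den = 0.00245881 * 9000 = 22.1 denier

22.1 denier


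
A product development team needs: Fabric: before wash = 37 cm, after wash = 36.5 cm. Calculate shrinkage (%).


Formula: Shrinkage% = ((L_before - L_after) / L_before) * 100
Step 1: Shrinkage = 37 - 36.5 = 0.5 cm
Step 2: Shrinkage% = (0.5 / 37) * 100
Step 3: Shrinkage% = 0.013514 * 100 = 1.3514% ≈ 1.4%

1.4%


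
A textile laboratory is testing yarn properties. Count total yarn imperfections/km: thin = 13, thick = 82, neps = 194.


Formula: Total = thin places + thick places + neps
Total = 13 + 82 + 194
Total = 289 imperfections/km

289 imperfections/km


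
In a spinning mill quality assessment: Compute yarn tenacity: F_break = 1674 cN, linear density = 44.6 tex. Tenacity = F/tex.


Formula: Tenacity = Breaking force / Linear density
Tenacity = 1674 cN / 44.6 tex
Tenacity = 37.53 cN/tex

37.53 cN/tex


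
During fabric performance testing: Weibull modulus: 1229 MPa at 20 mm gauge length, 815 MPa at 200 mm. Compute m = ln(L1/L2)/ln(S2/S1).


Formula: m = ln(L1/L2) / ln(S2/S1)
Step 1: ln(L1/L2) = ln(20/200) = -2.30259
Step 2: S2/S1 = 815/1229 = 0.66314
Step 3: ln(S2/S1) = ln(0.66314) = -0.41077
Step 4: m = -2.30259 / -0.41077 = 5.61

5.61 (Weibull m)


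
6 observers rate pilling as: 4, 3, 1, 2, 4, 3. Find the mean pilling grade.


Formula: Mean = sum / count
Sum = 4 + 3 + 1 + 2 + 4 + 3 = 17
Mean = 17 / 6 = 2.8

2.8


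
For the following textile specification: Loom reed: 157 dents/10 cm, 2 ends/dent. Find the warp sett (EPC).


Formula: EPC = (dents per 10 cm * ends per dent) / 10
Step 1: Total ends per 10 cm = 157 * 2 = 314
Step 2: EPC = 314 / 10 = 31.4 ends/cm

31.4 ends/cm


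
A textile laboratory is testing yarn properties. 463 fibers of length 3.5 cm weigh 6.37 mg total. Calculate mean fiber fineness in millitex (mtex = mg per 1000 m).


Formula: fineness (mtex) = mass (mg) / total length (km) = (mass_mg / total_length_m) * 1000
Step 1: Convert fiber length: 3.5 cm = 0.035 m
Step 2: Total fiber length = 463 * 0.035 = 16.205 m
Step 3: Linear density = 6.37 mg / 16.205 m = 0.3931 mg/m
Step 4: fineness = 0.3931 * 1000 = 393.1 mtex

393.1 mtex


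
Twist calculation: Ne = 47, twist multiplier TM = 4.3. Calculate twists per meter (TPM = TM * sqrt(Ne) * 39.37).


Formula: TPM = TM * sqrt(Ne) * 39.37
Step 1: sqrt(Ne) = sqrt(47) = 6.8557
Step 2: TM * sqrt(Ne) = 4.3 * 6.8557 = 29.4795
Step 3: TPM = 29.4795 * 39.37 = 1161 twists/m

1161 twists/m


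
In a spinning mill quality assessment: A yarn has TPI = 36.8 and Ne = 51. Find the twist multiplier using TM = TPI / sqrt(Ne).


Formula: TM = TPI / sqrt(Ne)
Step 1: sqrt(Ne) = sqrt(51) = 7.1414
Step 2: TM = 36.8 / 7.1414 = 5.15

5.15 TM


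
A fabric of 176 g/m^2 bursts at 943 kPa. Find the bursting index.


Formula: Bursting Index = Bursting Strength / Fabric GSM
BI = 943 kPa / 176 g/m^2
BI = 5.358 kPa/(g/m^2)

5.358 kPa/(g/m^2)


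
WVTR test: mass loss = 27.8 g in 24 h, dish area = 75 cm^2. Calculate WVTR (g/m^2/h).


Formula: WVTR = mass_loss / (area * time)
Step 1: Convert area: 75 cm^2 = 0.0075 m^2
Step 2: WVTR = 27.8 g / (0.0075 m^2 * 24 h)
Step 3: WVTR = 27.8 / 0.18 = 154.4 g/m^2/h

154.4 g/m^2/h


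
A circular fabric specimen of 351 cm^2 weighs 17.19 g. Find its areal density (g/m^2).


Formula: GSM = mass_g / area_m2
Step 1: Convert area: 351 cm^2 = 351 / 10000 = 0.0351 m^2
Step 2: GSM = 17.19 g / 0.0351 m^2 = 489.7 g/m^2

489.7 g/m^2


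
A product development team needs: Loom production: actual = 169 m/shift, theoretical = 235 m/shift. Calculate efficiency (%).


Formula: Efficiency% = (Actual output / Theoretical output) * 100
Efficiency% = (169 / 235) * 100
Efficiency% = 0.719149 * 100 = 71.9149% ≈ 71.9%

71.9%


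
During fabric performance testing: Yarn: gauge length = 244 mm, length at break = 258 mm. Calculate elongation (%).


Formula: Elongation (%) = ((L_break - L0) / L0) * 100
Step 1: Extension = 258 - 244 = 14 mm
Step 2: Elongation = (14 / 244) * 100
Step 3: Elongation = 0.057377 * 100 = 5.7377% ≈ 5.7%

5.7%


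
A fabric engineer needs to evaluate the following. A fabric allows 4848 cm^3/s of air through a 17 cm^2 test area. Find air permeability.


Formula: Air Permeability = Airflow / Test Area
AP = 4848 cm^3/s / 17 cm^2
AP = 285.2 cm^3/s/cm^2

285.2 cm^3/s/cm^2


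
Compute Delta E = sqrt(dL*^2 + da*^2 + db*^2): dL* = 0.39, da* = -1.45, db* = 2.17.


Formula: Delta E = sqrt(dL*^2 + da*^2 + db*^2)
Step 1: dL*^2 = 0.39^2 = 0.1521
Step 2: da*^2 = (-1.45)^2 = 2.1025
Step 3: db*^2 = 2.17^2 = 4.7089
Step 4: Sum = 0.1521 + 2.1025 + 4.7089 = 6.9635
Step 5: Delta E = sqrt(6.9635) = 2.64

2.64 Delta E


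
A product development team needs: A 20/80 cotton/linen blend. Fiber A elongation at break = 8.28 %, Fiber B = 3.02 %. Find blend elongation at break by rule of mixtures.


Formula: Blend property = (fraction_A * property_A) + (fraction_B * property_B)
Step 1: Contribution A = 20/100 * 8.28 % = 1.656 %
Step 2: Contribution B = 80/100 * 3.02 % = 2.416 %
Step 3: Blend elongation at break = 1.656 + 2.416 = 4.072 %

4.072 %


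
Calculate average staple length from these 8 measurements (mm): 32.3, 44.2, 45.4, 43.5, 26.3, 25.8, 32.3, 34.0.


Formula: Mean = sum of lengths / count
Sum = 32.3 + 44.2 + 45.4 + 43.5 + 26.3 + 25.8 + 32.3 + 34.0
Sum = 283.8 mm
Mean = 283.8 / 8 = 35.48 mm

35.48 mm


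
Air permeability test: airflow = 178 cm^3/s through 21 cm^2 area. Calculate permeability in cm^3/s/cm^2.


Formula: Air Permeability = Airflow / Test Area
AP = 178 cm^3/s / 21 cm^2
AP = 8.5 cm^3/s/cm^2

8.5 cm^3/s/cm^2


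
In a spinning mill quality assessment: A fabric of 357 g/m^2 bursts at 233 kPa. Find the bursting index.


Formula: Bursting Index = Bursting Strength / Fabric GSM
BI = 233 kPa / 357 g/m^2
BI = 0.653 kPa/(g/m^2)

0.653 kPa/(g/m^2)


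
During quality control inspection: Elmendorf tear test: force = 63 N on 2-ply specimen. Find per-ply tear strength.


Formula: Per-ply strength = Total force / Number of plies
Per-ply = 63 N / 2
Per-ply = 31.5 N

31.5 N


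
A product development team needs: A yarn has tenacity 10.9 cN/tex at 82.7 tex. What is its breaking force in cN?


Formula: Breaking force = Tenacity * Linear density
F = 10.9 cN/tex * 82.7 tex
F = 901.43 cN

901.43 cN


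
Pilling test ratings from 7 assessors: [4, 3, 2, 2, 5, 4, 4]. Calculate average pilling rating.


Formula: Mean = sum / count
Sum = 4 + 3 + 2 + 2 + 5 + 4 + 4 = 24
Mean = 24 / 7 = 3.4

3.4


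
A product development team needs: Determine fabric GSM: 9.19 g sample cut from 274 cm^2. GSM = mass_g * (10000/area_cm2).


Formula: GSM = mass_g / area_m2
Step 1: Convert area: 274 cm^2 = 274 / 10000 = 0.0274 m^2
Step 2: GSM = 9.19 g / 0.0274 m^2 = 335.4 g/m^2

335.4 g/m^2


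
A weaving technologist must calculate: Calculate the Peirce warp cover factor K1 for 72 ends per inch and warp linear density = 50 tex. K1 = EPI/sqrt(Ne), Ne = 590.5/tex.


Formula: K1 = EPI / sqrt(Ne), with Ne = 590.5 / tex_warp
Step 1: Ne = 590.5 / 50 = 11.81
Step 2: sqrt(Ne) = sqrt(11.81) = 3.4366
Step 3: K1 = 72 / 3.4366 = 21.0

21.0


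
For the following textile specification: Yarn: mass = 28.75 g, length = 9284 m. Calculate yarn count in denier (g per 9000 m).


Formula: den = (mass_g / length_m) * 9000
Substituting: den = (28.75 / 9284) * 9000
Intermediate: 28.75 / 9284 = 0.00309673 g/m
den = 0.00309673 * 9000 = 27.9 denier

27.9 denier


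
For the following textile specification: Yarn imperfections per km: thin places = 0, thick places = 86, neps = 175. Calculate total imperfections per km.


Formula: Total = thin places + thick places + neps
Total = 0 + 86 + 175
Total = 261 imperfections/km

261 imperfections/km


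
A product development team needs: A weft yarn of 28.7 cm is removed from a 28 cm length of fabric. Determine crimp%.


Formula: Crimp% = ((L_yarn - L_fabric) / L_fabric) * 100
Step 1: Extension = 28.7 - 28 = 0.7 cm
Step 2: Crimp% = (0.7 / 28) * 100
Step 3: Crimp% = 0.025 * 100 = 2.5%

2.5%


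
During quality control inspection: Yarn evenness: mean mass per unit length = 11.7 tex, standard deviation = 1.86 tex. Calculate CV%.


Formula: CV% = (standard deviation / mean) * 100
Step 1: Ratio = 1.86 / 11.7 = 0.158974
Step 2: CV% = 0.158974 * 100 = 15.8974% ≈ 15.9%

15.9%


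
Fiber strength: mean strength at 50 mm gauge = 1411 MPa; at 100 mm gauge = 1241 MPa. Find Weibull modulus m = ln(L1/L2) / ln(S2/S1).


Formula: m = ln(L1/L2) / ln(S2/S1)
Step 1: ln(L1/L2) = ln(50/100) = -0.69315
Step 2: S2/S1 = 1241/1411 = 0.87952
Step 3: ln(S2/S1) = ln(0.87952) = -0.12838
Step 4: m = -0.69315 / -0.12838 = 5.40

5.40 (Weibull m)


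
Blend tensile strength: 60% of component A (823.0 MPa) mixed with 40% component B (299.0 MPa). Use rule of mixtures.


Formula: Blend property = (fraction_A * property_A) + (fraction_B * property_B)
Step 1: Contribution A = 60/100 * 823.0 MPa = 493.8 MPa
Step 2: Contribution B = 40/100 * 299.0 MPa = 119.6 MPa
Step 3: Blend tensile strength = 493.8 + 119.6 = 613.4 MPa

613.4 MPa


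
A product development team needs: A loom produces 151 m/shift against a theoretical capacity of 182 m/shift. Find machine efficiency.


Formula: Efficiency% = (Actual output / Theoretical output) * 100
Efficiency% = (151 / 182) * 100
Efficiency% = 0.82967 * 100 = 82.967% ≈ 83.0%

83.0%


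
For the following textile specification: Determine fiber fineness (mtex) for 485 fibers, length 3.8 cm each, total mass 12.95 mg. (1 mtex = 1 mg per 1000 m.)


Formula: fineness (mtex) = mass (mg) / total length (km) = (mass_mg / total_length_m) * 1000
Step 1: Convert fiber length: 3.8 cm = 0.038 m
Step 2: Total fiber length = 485 * 0.038 = 18.43 m
Step 3: Linear density = 12.95 mg / 18.43 m = 0.7027 mg/m
Step 4: fineness = 0.7027 * 1000 = 702.7 mtex

702.7 mtex


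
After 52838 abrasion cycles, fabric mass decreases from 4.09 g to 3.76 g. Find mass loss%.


Formula: Mass loss% = ((m_before - m_after) / m_before) * 100
Step 1: Mass loss = 4.09 - 3.76 = 0.33 g
Step 2: Ratio = 0.33 / 4.09 = 0.0806846
Step 3: Mass loss% = 0.0806846 * 100 = 8.06846% ≈ 8.07%

8.07%


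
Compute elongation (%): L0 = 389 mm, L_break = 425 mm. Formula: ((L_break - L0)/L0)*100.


Formula: Elongation (%) = ((L_break - L0) / L0) * 100
Step 1: Extension = 425 - 389 = 36 mm
Step 2: Elongation = (36 / 389) * 100
Step 3: Elongation = 0.092545 * 100 = 9.2545% ≈ 9.3%

9.3%


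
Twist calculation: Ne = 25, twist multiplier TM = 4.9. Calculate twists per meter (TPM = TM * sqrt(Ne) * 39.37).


Formula: TPM = TM * sqrt(Ne) * 39.37
Step 1: sqrt(Ne) = sqrt(25) = 5
Step 2: TM * sqrt(Ne) = 4.9 * 5 = 24.5
Step 3: TPM = 24.5 * 39.37 = 965 twists/m

965 twists/m


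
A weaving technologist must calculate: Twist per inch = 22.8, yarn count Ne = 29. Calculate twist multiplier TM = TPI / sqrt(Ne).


Formula: TM = TPI / sqrt(Ne)
Step 1: sqrt(Ne) = sqrt(29) = 5.3852
Step 2: TM = 22.8 / 5.3852 = 4.23

4.23 TM


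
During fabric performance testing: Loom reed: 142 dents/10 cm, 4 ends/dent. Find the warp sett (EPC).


Formula: EPC = (dents per 10 cm * ends per dent) / 10
Step 1: Total ends per 10 cm = 142 * 4 = 568
Step 2: EPC = 568 / 10 = 56.8 ends/cm

56.8 ends/cm


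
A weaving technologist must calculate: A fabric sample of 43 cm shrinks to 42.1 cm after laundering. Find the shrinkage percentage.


Formula: Shrinkage% = ((L_before - L_after) / L_before) * 100
Step 1: Shrinkage = 43 - 42.1 = 0.9 cm
Step 2: Shrinkage% = (0.9 / 43) * 100
Step 3: Shrinkage% = 0.02093 * 100 = 2.093% ≈ 2.1%

2.1%


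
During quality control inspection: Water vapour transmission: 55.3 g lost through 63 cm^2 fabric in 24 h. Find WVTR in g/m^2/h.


Formula: WVTR = mass_loss / (area * time)
Step 1: Convert area: 63 cm^2 = 0.0063 m^2
Step 2: WVTR = 55.3 g / (0.0063 m^2 * 24 h)
Step 3: WVTR = 55.3 / 0.1512 = 365.7 g/m^2/h

365.7 g/m^2/h


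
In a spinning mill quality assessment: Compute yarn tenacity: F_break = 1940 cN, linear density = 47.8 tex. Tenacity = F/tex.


Formula: Tenacity = Breaking force / Linear density
Tenacity = 1940 cN / 47.8 tex
Tenacity = 40.59 cN/tex

40.59 cN/tex


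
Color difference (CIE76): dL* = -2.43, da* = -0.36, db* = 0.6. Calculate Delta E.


Formula: Delta E = sqrt(dL*^2 + da*^2 + db*^2)
Step 1: dL*^2 = (-2.43)^2 = 5.9049
Step 2: da*^2 = (-0.36)^2 = 0.1296
Step 3: db*^2 = 0.6^2 = 0.36
Step 4: Sum = 5.9049 + 0.1296 + 0.36 = 6.3945
Step 5: Delta E = sqrt(6.3945) = 2.53

2.53 Delta E


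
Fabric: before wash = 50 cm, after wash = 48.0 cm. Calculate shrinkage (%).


Formula: Shrinkage% = ((L_before - L_after) / L_before) * 100
Step 1: Shrinkage = 50 - 48.0 = 2.0 cm
Step 2: Shrinkage% = (2.0 / 50) * 100
Step 3: Shrinkage% = 0.04 * 100 = 4.0%

4.0%


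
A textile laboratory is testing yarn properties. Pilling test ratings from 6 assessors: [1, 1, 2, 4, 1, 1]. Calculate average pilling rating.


Formula: Mean = sum / count
Sum = 1 + 1 + 2 + 4 + 1 + 1 = 10
Mean = 10 / 6 = 1.7

1.7


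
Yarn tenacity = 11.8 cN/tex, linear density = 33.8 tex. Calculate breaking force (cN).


Formula: Breaking force = Tenacity * Linear density
F = 11.8 cN/tex * 33.8 tex
F = 398.84 cN

398.84 cN
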